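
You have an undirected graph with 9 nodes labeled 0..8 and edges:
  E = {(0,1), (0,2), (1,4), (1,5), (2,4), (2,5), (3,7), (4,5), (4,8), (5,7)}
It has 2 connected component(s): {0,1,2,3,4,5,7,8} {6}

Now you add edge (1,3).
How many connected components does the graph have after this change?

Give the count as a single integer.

Answer: 2

Derivation:
Initial component count: 2
Add (1,3): endpoints already in same component. Count unchanged: 2.
New component count: 2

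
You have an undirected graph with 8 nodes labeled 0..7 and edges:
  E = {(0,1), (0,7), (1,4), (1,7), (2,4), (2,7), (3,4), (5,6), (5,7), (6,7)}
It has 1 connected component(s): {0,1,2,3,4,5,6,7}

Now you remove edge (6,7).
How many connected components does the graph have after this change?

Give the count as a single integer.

Answer: 1

Derivation:
Initial component count: 1
Remove (6,7): not a bridge. Count unchanged: 1.
  After removal, components: {0,1,2,3,4,5,6,7}
New component count: 1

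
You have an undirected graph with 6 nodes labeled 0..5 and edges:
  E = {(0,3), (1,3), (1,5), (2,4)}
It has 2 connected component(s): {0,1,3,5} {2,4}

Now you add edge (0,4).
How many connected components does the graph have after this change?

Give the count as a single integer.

Answer: 1

Derivation:
Initial component count: 2
Add (0,4): merges two components. Count decreases: 2 -> 1.
New component count: 1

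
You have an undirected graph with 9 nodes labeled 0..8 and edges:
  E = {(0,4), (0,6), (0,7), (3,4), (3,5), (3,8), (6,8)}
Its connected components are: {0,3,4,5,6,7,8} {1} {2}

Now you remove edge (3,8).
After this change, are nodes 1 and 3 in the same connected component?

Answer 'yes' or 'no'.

Answer: no

Derivation:
Initial components: {0,3,4,5,6,7,8} {1} {2}
Removing edge (3,8): not a bridge — component count unchanged at 3.
New components: {0,3,4,5,6,7,8} {1} {2}
Are 1 and 3 in the same component? no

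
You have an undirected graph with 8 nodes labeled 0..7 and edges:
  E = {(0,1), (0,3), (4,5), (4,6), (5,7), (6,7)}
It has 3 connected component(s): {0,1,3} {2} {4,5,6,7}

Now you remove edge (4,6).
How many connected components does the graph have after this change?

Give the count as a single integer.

Answer: 3

Derivation:
Initial component count: 3
Remove (4,6): not a bridge. Count unchanged: 3.
  After removal, components: {0,1,3} {2} {4,5,6,7}
New component count: 3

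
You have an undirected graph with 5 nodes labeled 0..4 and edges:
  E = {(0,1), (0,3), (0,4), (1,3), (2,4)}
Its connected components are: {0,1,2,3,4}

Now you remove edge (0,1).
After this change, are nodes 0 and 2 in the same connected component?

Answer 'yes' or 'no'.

Initial components: {0,1,2,3,4}
Removing edge (0,1): not a bridge — component count unchanged at 1.
New components: {0,1,2,3,4}
Are 0 and 2 in the same component? yes

Answer: yes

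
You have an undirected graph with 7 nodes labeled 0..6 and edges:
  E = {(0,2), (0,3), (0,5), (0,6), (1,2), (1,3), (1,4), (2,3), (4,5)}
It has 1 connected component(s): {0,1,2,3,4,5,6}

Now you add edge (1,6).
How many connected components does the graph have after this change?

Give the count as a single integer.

Initial component count: 1
Add (1,6): endpoints already in same component. Count unchanged: 1.
New component count: 1

Answer: 1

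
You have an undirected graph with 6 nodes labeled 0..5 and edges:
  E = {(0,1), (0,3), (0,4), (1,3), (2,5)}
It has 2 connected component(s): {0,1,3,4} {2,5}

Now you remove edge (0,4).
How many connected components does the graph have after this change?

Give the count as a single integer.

Initial component count: 2
Remove (0,4): it was a bridge. Count increases: 2 -> 3.
  After removal, components: {0,1,3} {2,5} {4}
New component count: 3

Answer: 3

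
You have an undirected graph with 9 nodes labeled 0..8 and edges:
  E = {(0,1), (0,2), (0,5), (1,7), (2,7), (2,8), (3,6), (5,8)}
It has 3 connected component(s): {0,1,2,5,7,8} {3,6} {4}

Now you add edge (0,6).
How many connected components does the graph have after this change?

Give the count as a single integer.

Initial component count: 3
Add (0,6): merges two components. Count decreases: 3 -> 2.
New component count: 2

Answer: 2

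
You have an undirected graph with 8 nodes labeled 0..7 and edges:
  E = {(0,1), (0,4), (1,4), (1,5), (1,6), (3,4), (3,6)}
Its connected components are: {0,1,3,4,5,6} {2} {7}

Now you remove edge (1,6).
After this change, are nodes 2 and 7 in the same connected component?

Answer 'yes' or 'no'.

Initial components: {0,1,3,4,5,6} {2} {7}
Removing edge (1,6): not a bridge — component count unchanged at 3.
New components: {0,1,3,4,5,6} {2} {7}
Are 2 and 7 in the same component? no

Answer: no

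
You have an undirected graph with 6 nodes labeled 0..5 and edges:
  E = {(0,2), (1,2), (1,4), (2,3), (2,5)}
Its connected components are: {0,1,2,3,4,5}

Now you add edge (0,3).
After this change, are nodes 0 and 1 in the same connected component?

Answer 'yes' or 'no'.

Answer: yes

Derivation:
Initial components: {0,1,2,3,4,5}
Adding edge (0,3): both already in same component {0,1,2,3,4,5}. No change.
New components: {0,1,2,3,4,5}
Are 0 and 1 in the same component? yes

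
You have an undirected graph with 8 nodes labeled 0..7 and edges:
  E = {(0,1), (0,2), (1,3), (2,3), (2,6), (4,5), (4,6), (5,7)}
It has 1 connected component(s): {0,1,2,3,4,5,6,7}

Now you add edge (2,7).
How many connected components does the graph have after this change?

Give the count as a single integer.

Answer: 1

Derivation:
Initial component count: 1
Add (2,7): endpoints already in same component. Count unchanged: 1.
New component count: 1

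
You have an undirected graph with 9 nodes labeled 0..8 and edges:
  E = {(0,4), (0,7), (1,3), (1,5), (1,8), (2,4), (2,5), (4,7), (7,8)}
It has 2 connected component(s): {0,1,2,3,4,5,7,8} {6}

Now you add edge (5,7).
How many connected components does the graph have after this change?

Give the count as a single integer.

Answer: 2

Derivation:
Initial component count: 2
Add (5,7): endpoints already in same component. Count unchanged: 2.
New component count: 2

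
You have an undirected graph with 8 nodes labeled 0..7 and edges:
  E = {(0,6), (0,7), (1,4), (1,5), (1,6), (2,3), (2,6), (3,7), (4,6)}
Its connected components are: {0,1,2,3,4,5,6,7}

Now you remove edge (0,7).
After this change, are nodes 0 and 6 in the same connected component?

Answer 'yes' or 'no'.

Answer: yes

Derivation:
Initial components: {0,1,2,3,4,5,6,7}
Removing edge (0,7): not a bridge — component count unchanged at 1.
New components: {0,1,2,3,4,5,6,7}
Are 0 and 6 in the same component? yes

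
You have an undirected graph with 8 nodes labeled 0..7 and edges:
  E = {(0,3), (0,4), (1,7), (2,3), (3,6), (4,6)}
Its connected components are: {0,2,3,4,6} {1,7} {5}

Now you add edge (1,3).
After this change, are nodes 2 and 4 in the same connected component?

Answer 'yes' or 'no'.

Initial components: {0,2,3,4,6} {1,7} {5}
Adding edge (1,3): merges {1,7} and {0,2,3,4,6}.
New components: {0,1,2,3,4,6,7} {5}
Are 2 and 4 in the same component? yes

Answer: yes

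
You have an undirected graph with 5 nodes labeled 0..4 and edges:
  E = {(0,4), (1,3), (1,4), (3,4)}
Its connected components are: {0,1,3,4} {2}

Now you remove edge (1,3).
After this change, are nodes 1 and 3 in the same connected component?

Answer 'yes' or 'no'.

Initial components: {0,1,3,4} {2}
Removing edge (1,3): not a bridge — component count unchanged at 2.
New components: {0,1,3,4} {2}
Are 1 and 3 in the same component? yes

Answer: yes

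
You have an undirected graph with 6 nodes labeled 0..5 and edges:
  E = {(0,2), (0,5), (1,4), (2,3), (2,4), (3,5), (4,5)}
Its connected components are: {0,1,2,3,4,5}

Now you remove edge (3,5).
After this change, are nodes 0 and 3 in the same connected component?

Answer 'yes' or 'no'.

Initial components: {0,1,2,3,4,5}
Removing edge (3,5): not a bridge — component count unchanged at 1.
New components: {0,1,2,3,4,5}
Are 0 and 3 in the same component? yes

Answer: yes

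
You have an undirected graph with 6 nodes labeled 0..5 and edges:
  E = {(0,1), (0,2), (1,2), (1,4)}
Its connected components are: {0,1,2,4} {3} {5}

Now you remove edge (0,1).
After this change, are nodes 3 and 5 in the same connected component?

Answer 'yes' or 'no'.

Initial components: {0,1,2,4} {3} {5}
Removing edge (0,1): not a bridge — component count unchanged at 3.
New components: {0,1,2,4} {3} {5}
Are 3 and 5 in the same component? no

Answer: no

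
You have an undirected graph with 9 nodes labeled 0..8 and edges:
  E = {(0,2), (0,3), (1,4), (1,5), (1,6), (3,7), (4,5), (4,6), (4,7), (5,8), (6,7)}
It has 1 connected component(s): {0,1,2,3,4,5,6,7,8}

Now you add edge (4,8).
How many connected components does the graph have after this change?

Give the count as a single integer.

Answer: 1

Derivation:
Initial component count: 1
Add (4,8): endpoints already in same component. Count unchanged: 1.
New component count: 1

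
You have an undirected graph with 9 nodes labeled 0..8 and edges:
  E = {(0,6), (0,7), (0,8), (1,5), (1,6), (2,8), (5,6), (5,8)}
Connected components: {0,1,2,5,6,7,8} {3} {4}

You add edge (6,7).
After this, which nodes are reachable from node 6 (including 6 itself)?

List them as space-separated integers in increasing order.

Before: nodes reachable from 6: {0,1,2,5,6,7,8}
Adding (6,7): both endpoints already in same component. Reachability from 6 unchanged.
After: nodes reachable from 6: {0,1,2,5,6,7,8}

Answer: 0 1 2 5 6 7 8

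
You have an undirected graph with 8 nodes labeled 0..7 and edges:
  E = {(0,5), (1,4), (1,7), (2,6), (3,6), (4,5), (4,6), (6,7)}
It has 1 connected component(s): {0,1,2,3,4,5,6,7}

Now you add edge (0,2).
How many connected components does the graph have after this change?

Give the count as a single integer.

Initial component count: 1
Add (0,2): endpoints already in same component. Count unchanged: 1.
New component count: 1

Answer: 1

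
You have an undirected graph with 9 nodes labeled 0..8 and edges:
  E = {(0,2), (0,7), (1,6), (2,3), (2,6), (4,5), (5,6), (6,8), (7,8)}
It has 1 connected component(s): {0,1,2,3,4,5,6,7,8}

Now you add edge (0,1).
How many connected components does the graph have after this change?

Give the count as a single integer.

Answer: 1

Derivation:
Initial component count: 1
Add (0,1): endpoints already in same component. Count unchanged: 1.
New component count: 1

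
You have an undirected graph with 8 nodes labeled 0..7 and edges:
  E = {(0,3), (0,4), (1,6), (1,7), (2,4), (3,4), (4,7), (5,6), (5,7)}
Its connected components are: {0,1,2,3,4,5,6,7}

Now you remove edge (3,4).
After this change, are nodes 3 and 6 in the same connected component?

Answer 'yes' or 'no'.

Initial components: {0,1,2,3,4,5,6,7}
Removing edge (3,4): not a bridge — component count unchanged at 1.
New components: {0,1,2,3,4,5,6,7}
Are 3 and 6 in the same component? yes

Answer: yes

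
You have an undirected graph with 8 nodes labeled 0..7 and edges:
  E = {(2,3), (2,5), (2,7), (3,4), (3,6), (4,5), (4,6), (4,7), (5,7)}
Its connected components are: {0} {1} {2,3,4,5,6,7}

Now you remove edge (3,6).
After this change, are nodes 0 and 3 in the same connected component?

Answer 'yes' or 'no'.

Initial components: {0} {1} {2,3,4,5,6,7}
Removing edge (3,6): not a bridge — component count unchanged at 3.
New components: {0} {1} {2,3,4,5,6,7}
Are 0 and 3 in the same component? no

Answer: no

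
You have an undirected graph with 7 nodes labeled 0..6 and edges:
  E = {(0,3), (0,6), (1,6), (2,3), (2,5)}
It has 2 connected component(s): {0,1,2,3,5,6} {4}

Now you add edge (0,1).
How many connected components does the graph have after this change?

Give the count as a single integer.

Answer: 2

Derivation:
Initial component count: 2
Add (0,1): endpoints already in same component. Count unchanged: 2.
New component count: 2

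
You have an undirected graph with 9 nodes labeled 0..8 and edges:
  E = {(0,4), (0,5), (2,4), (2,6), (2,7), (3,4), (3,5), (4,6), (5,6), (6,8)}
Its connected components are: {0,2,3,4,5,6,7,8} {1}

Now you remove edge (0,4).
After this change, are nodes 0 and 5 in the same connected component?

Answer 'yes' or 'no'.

Answer: yes

Derivation:
Initial components: {0,2,3,4,5,6,7,8} {1}
Removing edge (0,4): not a bridge — component count unchanged at 2.
New components: {0,2,3,4,5,6,7,8} {1}
Are 0 and 5 in the same component? yes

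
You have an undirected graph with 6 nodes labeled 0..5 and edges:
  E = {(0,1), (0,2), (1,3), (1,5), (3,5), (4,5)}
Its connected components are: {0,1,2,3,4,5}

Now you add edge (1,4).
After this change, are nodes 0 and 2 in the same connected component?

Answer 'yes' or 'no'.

Answer: yes

Derivation:
Initial components: {0,1,2,3,4,5}
Adding edge (1,4): both already in same component {0,1,2,3,4,5}. No change.
New components: {0,1,2,3,4,5}
Are 0 and 2 in the same component? yes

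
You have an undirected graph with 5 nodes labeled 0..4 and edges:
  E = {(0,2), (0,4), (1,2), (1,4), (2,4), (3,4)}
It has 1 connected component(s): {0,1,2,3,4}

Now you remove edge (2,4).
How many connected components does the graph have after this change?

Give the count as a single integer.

Initial component count: 1
Remove (2,4): not a bridge. Count unchanged: 1.
  After removal, components: {0,1,2,3,4}
New component count: 1

Answer: 1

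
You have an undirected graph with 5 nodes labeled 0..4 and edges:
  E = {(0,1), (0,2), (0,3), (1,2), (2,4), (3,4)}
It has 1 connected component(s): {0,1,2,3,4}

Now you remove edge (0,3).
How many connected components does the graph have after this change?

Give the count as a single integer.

Initial component count: 1
Remove (0,3): not a bridge. Count unchanged: 1.
  After removal, components: {0,1,2,3,4}
New component count: 1

Answer: 1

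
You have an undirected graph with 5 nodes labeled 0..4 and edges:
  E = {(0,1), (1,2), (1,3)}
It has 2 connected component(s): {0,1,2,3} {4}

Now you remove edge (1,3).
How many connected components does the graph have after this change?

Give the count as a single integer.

Initial component count: 2
Remove (1,3): it was a bridge. Count increases: 2 -> 3.
  After removal, components: {0,1,2} {3} {4}
New component count: 3

Answer: 3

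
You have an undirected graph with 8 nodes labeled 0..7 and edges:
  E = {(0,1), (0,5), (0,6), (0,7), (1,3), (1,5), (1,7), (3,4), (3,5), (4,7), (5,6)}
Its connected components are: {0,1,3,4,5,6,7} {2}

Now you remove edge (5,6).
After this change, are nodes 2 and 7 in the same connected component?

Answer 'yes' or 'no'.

Initial components: {0,1,3,4,5,6,7} {2}
Removing edge (5,6): not a bridge — component count unchanged at 2.
New components: {0,1,3,4,5,6,7} {2}
Are 2 and 7 in the same component? no

Answer: no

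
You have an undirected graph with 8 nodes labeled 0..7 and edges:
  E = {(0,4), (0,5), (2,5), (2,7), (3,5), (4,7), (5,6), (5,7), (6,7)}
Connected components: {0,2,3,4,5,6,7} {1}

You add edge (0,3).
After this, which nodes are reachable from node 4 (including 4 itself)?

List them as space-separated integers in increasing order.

Answer: 0 2 3 4 5 6 7

Derivation:
Before: nodes reachable from 4: {0,2,3,4,5,6,7}
Adding (0,3): both endpoints already in same component. Reachability from 4 unchanged.
After: nodes reachable from 4: {0,2,3,4,5,6,7}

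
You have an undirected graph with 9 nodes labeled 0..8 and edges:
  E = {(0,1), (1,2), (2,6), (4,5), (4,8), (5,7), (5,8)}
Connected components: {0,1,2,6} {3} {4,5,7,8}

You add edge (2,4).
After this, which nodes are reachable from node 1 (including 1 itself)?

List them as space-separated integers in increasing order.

Before: nodes reachable from 1: {0,1,2,6}
Adding (2,4): merges 1's component with another. Reachability grows.
After: nodes reachable from 1: {0,1,2,4,5,6,7,8}

Answer: 0 1 2 4 5 6 7 8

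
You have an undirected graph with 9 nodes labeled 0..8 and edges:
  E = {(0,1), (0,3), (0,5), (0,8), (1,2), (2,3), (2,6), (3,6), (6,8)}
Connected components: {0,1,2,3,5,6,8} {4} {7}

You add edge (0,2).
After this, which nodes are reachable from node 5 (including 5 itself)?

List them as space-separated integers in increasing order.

Before: nodes reachable from 5: {0,1,2,3,5,6,8}
Adding (0,2): both endpoints already in same component. Reachability from 5 unchanged.
After: nodes reachable from 5: {0,1,2,3,5,6,8}

Answer: 0 1 2 3 5 6 8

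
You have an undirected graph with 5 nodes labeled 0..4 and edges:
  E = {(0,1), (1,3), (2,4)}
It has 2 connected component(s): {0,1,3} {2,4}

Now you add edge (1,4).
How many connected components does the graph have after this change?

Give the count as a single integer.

Initial component count: 2
Add (1,4): merges two components. Count decreases: 2 -> 1.
New component count: 1

Answer: 1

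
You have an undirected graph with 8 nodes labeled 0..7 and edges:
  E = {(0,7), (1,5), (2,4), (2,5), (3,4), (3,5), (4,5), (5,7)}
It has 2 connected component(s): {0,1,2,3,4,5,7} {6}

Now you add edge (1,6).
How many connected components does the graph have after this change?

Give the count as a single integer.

Answer: 1

Derivation:
Initial component count: 2
Add (1,6): merges two components. Count decreases: 2 -> 1.
New component count: 1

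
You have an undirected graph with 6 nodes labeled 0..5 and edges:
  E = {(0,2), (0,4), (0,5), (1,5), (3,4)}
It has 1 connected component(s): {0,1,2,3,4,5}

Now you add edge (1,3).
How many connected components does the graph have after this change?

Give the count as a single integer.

Answer: 1

Derivation:
Initial component count: 1
Add (1,3): endpoints already in same component. Count unchanged: 1.
New component count: 1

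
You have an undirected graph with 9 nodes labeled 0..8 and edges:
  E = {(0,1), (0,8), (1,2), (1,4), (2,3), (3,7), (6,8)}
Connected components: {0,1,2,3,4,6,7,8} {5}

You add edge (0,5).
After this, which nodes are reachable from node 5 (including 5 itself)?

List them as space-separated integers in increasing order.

Before: nodes reachable from 5: {5}
Adding (0,5): merges 5's component with another. Reachability grows.
After: nodes reachable from 5: {0,1,2,3,4,5,6,7,8}

Answer: 0 1 2 3 4 5 6 7 8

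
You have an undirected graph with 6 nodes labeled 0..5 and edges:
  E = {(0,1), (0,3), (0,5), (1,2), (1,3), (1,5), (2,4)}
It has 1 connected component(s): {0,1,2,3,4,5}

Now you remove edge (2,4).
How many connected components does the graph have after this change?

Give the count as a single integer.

Initial component count: 1
Remove (2,4): it was a bridge. Count increases: 1 -> 2.
  After removal, components: {0,1,2,3,5} {4}
New component count: 2

Answer: 2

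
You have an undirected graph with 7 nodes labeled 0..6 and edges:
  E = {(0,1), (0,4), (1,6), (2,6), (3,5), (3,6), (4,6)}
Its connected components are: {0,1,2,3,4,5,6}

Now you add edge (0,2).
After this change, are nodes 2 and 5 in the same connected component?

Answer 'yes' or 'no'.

Initial components: {0,1,2,3,4,5,6}
Adding edge (0,2): both already in same component {0,1,2,3,4,5,6}. No change.
New components: {0,1,2,3,4,5,6}
Are 2 and 5 in the same component? yes

Answer: yes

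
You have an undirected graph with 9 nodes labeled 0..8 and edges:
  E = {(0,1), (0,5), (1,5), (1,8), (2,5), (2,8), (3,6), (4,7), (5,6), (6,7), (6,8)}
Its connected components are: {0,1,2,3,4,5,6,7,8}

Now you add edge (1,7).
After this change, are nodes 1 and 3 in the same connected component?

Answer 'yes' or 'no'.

Answer: yes

Derivation:
Initial components: {0,1,2,3,4,5,6,7,8}
Adding edge (1,7): both already in same component {0,1,2,3,4,5,6,7,8}. No change.
New components: {0,1,2,3,4,5,6,7,8}
Are 1 and 3 in the same component? yes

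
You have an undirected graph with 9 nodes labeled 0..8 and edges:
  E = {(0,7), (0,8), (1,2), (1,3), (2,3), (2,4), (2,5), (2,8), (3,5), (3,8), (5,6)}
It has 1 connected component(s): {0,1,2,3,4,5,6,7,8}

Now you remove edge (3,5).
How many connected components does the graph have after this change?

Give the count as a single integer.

Answer: 1

Derivation:
Initial component count: 1
Remove (3,5): not a bridge. Count unchanged: 1.
  After removal, components: {0,1,2,3,4,5,6,7,8}
New component count: 1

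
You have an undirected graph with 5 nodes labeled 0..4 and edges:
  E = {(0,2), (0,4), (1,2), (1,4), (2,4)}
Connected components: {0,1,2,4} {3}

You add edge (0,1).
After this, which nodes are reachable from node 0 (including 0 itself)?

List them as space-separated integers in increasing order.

Before: nodes reachable from 0: {0,1,2,4}
Adding (0,1): both endpoints already in same component. Reachability from 0 unchanged.
After: nodes reachable from 0: {0,1,2,4}

Answer: 0 1 2 4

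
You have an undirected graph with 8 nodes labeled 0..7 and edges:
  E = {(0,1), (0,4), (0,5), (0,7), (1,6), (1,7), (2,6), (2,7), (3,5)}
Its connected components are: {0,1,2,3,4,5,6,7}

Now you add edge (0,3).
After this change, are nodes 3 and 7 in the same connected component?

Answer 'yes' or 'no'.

Answer: yes

Derivation:
Initial components: {0,1,2,3,4,5,6,7}
Adding edge (0,3): both already in same component {0,1,2,3,4,5,6,7}. No change.
New components: {0,1,2,3,4,5,6,7}
Are 3 and 7 in the same component? yes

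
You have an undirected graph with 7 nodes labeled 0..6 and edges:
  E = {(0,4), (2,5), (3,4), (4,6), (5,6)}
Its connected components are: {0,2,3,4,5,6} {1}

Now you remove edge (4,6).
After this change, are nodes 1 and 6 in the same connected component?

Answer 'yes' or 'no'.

Initial components: {0,2,3,4,5,6} {1}
Removing edge (4,6): it was a bridge — component count 2 -> 3.
New components: {0,3,4} {1} {2,5,6}
Are 1 and 6 in the same component? no

Answer: no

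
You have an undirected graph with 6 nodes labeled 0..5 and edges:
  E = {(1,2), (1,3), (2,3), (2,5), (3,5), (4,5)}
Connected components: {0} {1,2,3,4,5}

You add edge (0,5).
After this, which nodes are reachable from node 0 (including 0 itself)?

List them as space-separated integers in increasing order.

Answer: 0 1 2 3 4 5

Derivation:
Before: nodes reachable from 0: {0}
Adding (0,5): merges 0's component with another. Reachability grows.
After: nodes reachable from 0: {0,1,2,3,4,5}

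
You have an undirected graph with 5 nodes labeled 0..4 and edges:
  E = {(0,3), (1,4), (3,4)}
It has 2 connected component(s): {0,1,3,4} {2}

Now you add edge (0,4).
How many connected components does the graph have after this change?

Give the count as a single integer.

Initial component count: 2
Add (0,4): endpoints already in same component. Count unchanged: 2.
New component count: 2

Answer: 2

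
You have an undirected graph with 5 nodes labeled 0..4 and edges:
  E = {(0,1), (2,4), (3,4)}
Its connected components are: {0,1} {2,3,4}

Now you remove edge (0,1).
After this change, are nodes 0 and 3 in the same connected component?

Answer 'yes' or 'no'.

Initial components: {0,1} {2,3,4}
Removing edge (0,1): it was a bridge — component count 2 -> 3.
New components: {0} {1} {2,3,4}
Are 0 and 3 in the same component? no

Answer: no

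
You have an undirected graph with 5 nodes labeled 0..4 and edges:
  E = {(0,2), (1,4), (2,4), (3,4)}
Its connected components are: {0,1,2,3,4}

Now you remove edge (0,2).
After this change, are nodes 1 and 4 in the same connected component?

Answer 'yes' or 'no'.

Initial components: {0,1,2,3,4}
Removing edge (0,2): it was a bridge — component count 1 -> 2.
New components: {0} {1,2,3,4}
Are 1 and 4 in the same component? yes

Answer: yes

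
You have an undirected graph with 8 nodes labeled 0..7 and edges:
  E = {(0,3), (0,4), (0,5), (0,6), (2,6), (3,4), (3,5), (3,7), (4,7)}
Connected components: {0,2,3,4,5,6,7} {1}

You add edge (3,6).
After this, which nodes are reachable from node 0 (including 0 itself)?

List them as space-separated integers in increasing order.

Answer: 0 2 3 4 5 6 7

Derivation:
Before: nodes reachable from 0: {0,2,3,4,5,6,7}
Adding (3,6): both endpoints already in same component. Reachability from 0 unchanged.
After: nodes reachable from 0: {0,2,3,4,5,6,7}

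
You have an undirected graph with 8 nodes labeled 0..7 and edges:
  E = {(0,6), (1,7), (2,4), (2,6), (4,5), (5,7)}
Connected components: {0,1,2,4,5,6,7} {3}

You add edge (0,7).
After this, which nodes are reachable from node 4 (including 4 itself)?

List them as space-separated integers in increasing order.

Before: nodes reachable from 4: {0,1,2,4,5,6,7}
Adding (0,7): both endpoints already in same component. Reachability from 4 unchanged.
After: nodes reachable from 4: {0,1,2,4,5,6,7}

Answer: 0 1 2 4 5 6 7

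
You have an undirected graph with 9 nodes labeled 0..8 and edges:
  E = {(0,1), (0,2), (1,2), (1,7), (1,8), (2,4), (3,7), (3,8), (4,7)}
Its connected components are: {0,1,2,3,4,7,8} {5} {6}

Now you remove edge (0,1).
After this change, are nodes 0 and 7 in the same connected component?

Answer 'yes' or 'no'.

Initial components: {0,1,2,3,4,7,8} {5} {6}
Removing edge (0,1): not a bridge — component count unchanged at 3.
New components: {0,1,2,3,4,7,8} {5} {6}
Are 0 and 7 in the same component? yes

Answer: yes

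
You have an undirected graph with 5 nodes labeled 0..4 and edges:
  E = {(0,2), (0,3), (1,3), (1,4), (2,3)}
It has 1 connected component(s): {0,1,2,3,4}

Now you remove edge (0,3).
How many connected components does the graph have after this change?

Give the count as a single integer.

Answer: 1

Derivation:
Initial component count: 1
Remove (0,3): not a bridge. Count unchanged: 1.
  After removal, components: {0,1,2,3,4}
New component count: 1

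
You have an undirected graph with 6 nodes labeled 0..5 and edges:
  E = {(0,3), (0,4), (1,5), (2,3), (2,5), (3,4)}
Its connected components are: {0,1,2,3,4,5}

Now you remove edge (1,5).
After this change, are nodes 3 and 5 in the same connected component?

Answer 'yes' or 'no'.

Answer: yes

Derivation:
Initial components: {0,1,2,3,4,5}
Removing edge (1,5): it was a bridge — component count 1 -> 2.
New components: {0,2,3,4,5} {1}
Are 3 and 5 in the same component? yes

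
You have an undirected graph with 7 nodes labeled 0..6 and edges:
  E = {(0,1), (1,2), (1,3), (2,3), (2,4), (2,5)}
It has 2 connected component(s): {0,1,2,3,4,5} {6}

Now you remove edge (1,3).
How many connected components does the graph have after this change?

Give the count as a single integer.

Answer: 2

Derivation:
Initial component count: 2
Remove (1,3): not a bridge. Count unchanged: 2.
  After removal, components: {0,1,2,3,4,5} {6}
New component count: 2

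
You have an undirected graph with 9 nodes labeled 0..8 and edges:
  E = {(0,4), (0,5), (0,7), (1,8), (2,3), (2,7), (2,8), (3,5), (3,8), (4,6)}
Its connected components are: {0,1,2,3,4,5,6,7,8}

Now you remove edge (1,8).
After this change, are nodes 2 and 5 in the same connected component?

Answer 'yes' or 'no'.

Answer: yes

Derivation:
Initial components: {0,1,2,3,4,5,6,7,8}
Removing edge (1,8): it was a bridge — component count 1 -> 2.
New components: {0,2,3,4,5,6,7,8} {1}
Are 2 and 5 in the same component? yes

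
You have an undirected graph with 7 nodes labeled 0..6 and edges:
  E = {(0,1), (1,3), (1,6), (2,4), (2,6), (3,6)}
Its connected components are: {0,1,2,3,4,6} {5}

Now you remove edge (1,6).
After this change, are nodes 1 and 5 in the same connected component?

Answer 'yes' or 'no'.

Answer: no

Derivation:
Initial components: {0,1,2,3,4,6} {5}
Removing edge (1,6): not a bridge — component count unchanged at 2.
New components: {0,1,2,3,4,6} {5}
Are 1 and 5 in the same component? no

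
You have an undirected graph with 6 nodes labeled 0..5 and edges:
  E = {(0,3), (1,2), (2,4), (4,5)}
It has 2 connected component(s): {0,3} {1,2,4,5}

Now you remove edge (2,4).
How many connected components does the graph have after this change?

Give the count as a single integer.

Initial component count: 2
Remove (2,4): it was a bridge. Count increases: 2 -> 3.
  After removal, components: {0,3} {1,2} {4,5}
New component count: 3

Answer: 3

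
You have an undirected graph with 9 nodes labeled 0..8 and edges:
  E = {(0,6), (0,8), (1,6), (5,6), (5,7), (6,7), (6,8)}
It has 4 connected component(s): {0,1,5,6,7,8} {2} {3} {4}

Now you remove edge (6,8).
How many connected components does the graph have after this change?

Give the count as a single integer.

Answer: 4

Derivation:
Initial component count: 4
Remove (6,8): not a bridge. Count unchanged: 4.
  After removal, components: {0,1,5,6,7,8} {2} {3} {4}
New component count: 4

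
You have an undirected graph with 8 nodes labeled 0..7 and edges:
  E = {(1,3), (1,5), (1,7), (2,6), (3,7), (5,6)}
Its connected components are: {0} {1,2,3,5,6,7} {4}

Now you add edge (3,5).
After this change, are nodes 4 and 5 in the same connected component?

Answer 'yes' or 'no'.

Initial components: {0} {1,2,3,5,6,7} {4}
Adding edge (3,5): both already in same component {1,2,3,5,6,7}. No change.
New components: {0} {1,2,3,5,6,7} {4}
Are 4 and 5 in the same component? no

Answer: no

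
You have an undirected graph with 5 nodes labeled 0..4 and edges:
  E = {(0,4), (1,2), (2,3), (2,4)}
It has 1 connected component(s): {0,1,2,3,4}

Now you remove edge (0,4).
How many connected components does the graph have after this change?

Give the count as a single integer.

Initial component count: 1
Remove (0,4): it was a bridge. Count increases: 1 -> 2.
  After removal, components: {0} {1,2,3,4}
New component count: 2

Answer: 2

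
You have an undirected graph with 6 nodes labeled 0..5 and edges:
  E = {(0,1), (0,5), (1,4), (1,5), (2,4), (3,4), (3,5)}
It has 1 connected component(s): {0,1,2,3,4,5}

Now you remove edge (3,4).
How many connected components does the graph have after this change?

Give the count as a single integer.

Initial component count: 1
Remove (3,4): not a bridge. Count unchanged: 1.
  After removal, components: {0,1,2,3,4,5}
New component count: 1

Answer: 1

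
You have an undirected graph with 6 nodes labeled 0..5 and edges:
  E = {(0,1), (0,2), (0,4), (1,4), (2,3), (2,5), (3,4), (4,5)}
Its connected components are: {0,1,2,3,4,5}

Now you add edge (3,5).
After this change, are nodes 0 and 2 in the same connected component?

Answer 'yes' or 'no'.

Initial components: {0,1,2,3,4,5}
Adding edge (3,5): both already in same component {0,1,2,3,4,5}. No change.
New components: {0,1,2,3,4,5}
Are 0 and 2 in the same component? yes

Answer: yes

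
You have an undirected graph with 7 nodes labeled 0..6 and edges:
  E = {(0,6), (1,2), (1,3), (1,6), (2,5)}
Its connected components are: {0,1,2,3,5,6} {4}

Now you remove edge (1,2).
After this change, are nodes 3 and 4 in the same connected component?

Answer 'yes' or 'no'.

Answer: no

Derivation:
Initial components: {0,1,2,3,5,6} {4}
Removing edge (1,2): it was a bridge — component count 2 -> 3.
New components: {0,1,3,6} {2,5} {4}
Are 3 and 4 in the same component? no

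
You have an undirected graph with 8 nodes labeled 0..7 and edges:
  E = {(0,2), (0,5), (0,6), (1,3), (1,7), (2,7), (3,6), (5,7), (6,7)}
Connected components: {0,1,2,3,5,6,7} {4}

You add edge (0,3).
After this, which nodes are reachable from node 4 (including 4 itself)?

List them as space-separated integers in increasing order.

Answer: 4

Derivation:
Before: nodes reachable from 4: {4}
Adding (0,3): both endpoints already in same component. Reachability from 4 unchanged.
After: nodes reachable from 4: {4}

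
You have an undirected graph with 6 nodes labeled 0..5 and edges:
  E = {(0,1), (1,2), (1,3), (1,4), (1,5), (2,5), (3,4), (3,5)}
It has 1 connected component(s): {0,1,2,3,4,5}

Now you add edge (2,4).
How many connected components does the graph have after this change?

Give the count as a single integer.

Initial component count: 1
Add (2,4): endpoints already in same component. Count unchanged: 1.
New component count: 1

Answer: 1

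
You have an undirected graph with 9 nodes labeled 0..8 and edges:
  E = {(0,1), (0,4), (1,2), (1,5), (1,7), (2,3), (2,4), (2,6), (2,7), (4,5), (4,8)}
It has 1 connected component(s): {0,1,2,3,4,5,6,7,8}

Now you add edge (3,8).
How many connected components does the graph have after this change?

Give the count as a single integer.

Initial component count: 1
Add (3,8): endpoints already in same component. Count unchanged: 1.
New component count: 1

Answer: 1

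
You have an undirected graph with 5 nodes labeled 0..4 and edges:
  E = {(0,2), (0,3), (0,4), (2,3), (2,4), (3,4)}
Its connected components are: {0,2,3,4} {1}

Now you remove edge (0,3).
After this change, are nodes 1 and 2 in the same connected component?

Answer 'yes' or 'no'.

Initial components: {0,2,3,4} {1}
Removing edge (0,3): not a bridge — component count unchanged at 2.
New components: {0,2,3,4} {1}
Are 1 and 2 in the same component? no

Answer: no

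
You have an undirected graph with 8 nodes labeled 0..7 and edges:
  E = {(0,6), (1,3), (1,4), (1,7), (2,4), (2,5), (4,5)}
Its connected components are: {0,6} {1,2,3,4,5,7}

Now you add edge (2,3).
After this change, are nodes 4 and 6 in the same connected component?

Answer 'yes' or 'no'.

Initial components: {0,6} {1,2,3,4,5,7}
Adding edge (2,3): both already in same component {1,2,3,4,5,7}. No change.
New components: {0,6} {1,2,3,4,5,7}
Are 4 and 6 in the same component? no

Answer: no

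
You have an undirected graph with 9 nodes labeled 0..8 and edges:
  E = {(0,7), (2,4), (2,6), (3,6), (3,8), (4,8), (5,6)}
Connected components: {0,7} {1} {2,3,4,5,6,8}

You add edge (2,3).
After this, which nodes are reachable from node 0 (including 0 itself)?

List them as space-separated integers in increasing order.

Answer: 0 7

Derivation:
Before: nodes reachable from 0: {0,7}
Adding (2,3): both endpoints already in same component. Reachability from 0 unchanged.
After: nodes reachable from 0: {0,7}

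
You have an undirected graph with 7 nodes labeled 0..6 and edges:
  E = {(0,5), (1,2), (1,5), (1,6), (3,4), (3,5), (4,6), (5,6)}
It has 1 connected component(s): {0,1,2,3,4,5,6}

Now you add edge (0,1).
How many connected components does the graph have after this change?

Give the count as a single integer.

Initial component count: 1
Add (0,1): endpoints already in same component. Count unchanged: 1.
New component count: 1

Answer: 1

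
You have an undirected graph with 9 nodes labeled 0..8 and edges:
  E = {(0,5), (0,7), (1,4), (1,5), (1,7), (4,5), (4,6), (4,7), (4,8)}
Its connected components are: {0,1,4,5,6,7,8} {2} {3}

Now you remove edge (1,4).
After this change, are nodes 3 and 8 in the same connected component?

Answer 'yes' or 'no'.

Initial components: {0,1,4,5,6,7,8} {2} {3}
Removing edge (1,4): not a bridge — component count unchanged at 3.
New components: {0,1,4,5,6,7,8} {2} {3}
Are 3 and 8 in the same component? no

Answer: no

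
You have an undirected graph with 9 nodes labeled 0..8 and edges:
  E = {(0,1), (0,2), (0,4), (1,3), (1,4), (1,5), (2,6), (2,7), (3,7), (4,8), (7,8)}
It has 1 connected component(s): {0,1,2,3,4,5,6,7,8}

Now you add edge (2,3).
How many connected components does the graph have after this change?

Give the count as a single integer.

Answer: 1

Derivation:
Initial component count: 1
Add (2,3): endpoints already in same component. Count unchanged: 1.
New component count: 1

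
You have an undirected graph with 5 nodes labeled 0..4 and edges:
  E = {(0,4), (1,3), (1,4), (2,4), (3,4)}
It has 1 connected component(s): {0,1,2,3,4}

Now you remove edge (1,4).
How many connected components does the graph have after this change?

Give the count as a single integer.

Initial component count: 1
Remove (1,4): not a bridge. Count unchanged: 1.
  After removal, components: {0,1,2,3,4}
New component count: 1

Answer: 1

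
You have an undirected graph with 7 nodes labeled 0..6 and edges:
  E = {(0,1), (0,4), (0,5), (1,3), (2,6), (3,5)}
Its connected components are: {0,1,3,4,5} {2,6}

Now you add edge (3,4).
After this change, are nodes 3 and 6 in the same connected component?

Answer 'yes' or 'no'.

Initial components: {0,1,3,4,5} {2,6}
Adding edge (3,4): both already in same component {0,1,3,4,5}. No change.
New components: {0,1,3,4,5} {2,6}
Are 3 and 6 in the same component? no

Answer: no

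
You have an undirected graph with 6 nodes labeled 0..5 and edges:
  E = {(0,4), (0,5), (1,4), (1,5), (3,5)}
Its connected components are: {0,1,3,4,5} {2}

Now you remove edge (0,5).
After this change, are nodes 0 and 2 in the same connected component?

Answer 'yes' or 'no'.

Answer: no

Derivation:
Initial components: {0,1,3,4,5} {2}
Removing edge (0,5): not a bridge — component count unchanged at 2.
New components: {0,1,3,4,5} {2}
Are 0 and 2 in the same component? no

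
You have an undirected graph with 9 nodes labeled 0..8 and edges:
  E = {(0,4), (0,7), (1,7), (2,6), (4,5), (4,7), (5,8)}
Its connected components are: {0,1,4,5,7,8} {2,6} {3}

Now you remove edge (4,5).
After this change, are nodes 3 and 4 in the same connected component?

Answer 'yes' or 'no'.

Answer: no

Derivation:
Initial components: {0,1,4,5,7,8} {2,6} {3}
Removing edge (4,5): it was a bridge — component count 3 -> 4.
New components: {0,1,4,7} {2,6} {3} {5,8}
Are 3 and 4 in the same component? no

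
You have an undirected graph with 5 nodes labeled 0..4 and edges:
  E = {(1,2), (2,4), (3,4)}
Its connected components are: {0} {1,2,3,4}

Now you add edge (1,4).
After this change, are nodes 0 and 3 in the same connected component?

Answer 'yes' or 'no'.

Answer: no

Derivation:
Initial components: {0} {1,2,3,4}
Adding edge (1,4): both already in same component {1,2,3,4}. No change.
New components: {0} {1,2,3,4}
Are 0 and 3 in the same component? no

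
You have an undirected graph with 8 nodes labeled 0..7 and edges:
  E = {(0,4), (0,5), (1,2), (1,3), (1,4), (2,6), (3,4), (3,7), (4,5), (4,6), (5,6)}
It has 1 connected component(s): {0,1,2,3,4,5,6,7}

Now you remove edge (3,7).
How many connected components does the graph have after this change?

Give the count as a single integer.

Initial component count: 1
Remove (3,7): it was a bridge. Count increases: 1 -> 2.
  After removal, components: {0,1,2,3,4,5,6} {7}
New component count: 2

Answer: 2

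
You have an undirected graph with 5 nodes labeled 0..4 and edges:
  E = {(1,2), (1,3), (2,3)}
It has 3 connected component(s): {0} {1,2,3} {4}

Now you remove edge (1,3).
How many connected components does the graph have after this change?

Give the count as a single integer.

Answer: 3

Derivation:
Initial component count: 3
Remove (1,3): not a bridge. Count unchanged: 3.
  After removal, components: {0} {1,2,3} {4}
New component count: 3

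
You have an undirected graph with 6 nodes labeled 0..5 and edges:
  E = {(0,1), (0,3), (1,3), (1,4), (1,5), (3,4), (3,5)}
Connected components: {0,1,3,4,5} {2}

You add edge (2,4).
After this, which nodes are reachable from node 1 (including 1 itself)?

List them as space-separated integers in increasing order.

Answer: 0 1 2 3 4 5

Derivation:
Before: nodes reachable from 1: {0,1,3,4,5}
Adding (2,4): merges 1's component with another. Reachability grows.
After: nodes reachable from 1: {0,1,2,3,4,5}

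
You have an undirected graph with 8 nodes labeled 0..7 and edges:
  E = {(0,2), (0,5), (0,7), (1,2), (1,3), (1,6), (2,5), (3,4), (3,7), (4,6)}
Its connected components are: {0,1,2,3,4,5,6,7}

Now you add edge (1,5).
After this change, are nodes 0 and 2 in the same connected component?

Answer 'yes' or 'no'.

Initial components: {0,1,2,3,4,5,6,7}
Adding edge (1,5): both already in same component {0,1,2,3,4,5,6,7}. No change.
New components: {0,1,2,3,4,5,6,7}
Are 0 and 2 in the same component? yes

Answer: yes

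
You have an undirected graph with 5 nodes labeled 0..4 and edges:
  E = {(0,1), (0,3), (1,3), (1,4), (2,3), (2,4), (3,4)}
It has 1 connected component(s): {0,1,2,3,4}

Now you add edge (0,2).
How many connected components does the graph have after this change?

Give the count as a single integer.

Initial component count: 1
Add (0,2): endpoints already in same component. Count unchanged: 1.
New component count: 1

Answer: 1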